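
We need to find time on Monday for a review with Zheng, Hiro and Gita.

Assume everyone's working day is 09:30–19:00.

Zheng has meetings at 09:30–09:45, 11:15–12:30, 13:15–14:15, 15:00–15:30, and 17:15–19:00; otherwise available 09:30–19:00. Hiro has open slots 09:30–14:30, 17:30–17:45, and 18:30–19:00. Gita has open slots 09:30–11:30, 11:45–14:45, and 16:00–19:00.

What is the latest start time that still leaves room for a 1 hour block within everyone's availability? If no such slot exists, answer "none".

10:15

Zheng free within 09:30–19:00: 09:45–11:15, 12:30–13:15, 14:15–15:00, 15:30–17:15.
Zheng ∩ Hiro: 09:45–11:15, 12:30–13:15, 14:15–14:30.
Zheng ∩ Hiro ∩ Gita: 09:45–11:15, 12:30–13:15, 14:15–14:30.
Windows ≥ 60 min: 09:45–11:15.
Latest start in the last window 09:45–11:15 is 11:15 − 60 min = 10:15.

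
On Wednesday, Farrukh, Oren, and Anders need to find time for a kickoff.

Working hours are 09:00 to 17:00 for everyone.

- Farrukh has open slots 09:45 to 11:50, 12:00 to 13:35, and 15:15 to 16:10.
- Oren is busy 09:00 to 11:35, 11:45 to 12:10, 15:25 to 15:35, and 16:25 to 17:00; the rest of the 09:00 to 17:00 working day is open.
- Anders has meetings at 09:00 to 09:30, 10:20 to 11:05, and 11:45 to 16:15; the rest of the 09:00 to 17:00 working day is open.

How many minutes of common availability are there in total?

10 minutes

Oren free within 09:00–17:00: 11:35–11:45, 12:10–15:25, 15:35–16:25.
Anders free within 09:00–17:00: 09:30–10:20, 11:05–11:45, 16:15–17:00.
Farrukh ∩ Oren: 11:35–11:45, 12:10–13:35, 15:15–15:25, 15:35–16:10.
Farrukh ∩ Oren ∩ Anders: 11:35–11:45.
Total common minutes: 10.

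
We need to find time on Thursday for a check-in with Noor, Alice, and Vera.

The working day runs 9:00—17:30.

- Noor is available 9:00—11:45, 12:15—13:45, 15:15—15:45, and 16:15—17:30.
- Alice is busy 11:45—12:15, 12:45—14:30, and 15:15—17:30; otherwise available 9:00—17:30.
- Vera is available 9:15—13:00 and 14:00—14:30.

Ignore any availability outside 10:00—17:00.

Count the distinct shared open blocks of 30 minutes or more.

Alice free within 09:00–17:30: 09:00–11:45, 12:15–12:45, 14:30–15:15.
Noor ∩ Alice: 09:00–11:45, 12:15–12:45.
Noor ∩ Alice ∩ Vera: 09:15–11:45, 12:15–12:45.
Restricted to 10:00–17:00: 10:00–11:45, 12:15–12:45.
Windows ≥ 30 min: 10:00–11:45, 12:15–12:45.
That's 2 windows.

2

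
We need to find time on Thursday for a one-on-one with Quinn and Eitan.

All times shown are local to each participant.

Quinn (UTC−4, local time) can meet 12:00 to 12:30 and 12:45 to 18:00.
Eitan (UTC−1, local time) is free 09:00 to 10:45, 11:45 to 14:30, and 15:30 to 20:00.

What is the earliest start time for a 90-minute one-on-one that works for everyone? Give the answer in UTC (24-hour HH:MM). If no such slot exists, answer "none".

Quinn → UTC: 16:00–16:30, 16:45–22:00.
Eitan → UTC: 10:00–11:45, 12:45–15:30, 16:30–21:00.
Quinn ∩ Eitan: 16:45–21:00.
Windows ≥ 90 min: 16:45–21:00.
Earliest such window starts at 16:45.

16:45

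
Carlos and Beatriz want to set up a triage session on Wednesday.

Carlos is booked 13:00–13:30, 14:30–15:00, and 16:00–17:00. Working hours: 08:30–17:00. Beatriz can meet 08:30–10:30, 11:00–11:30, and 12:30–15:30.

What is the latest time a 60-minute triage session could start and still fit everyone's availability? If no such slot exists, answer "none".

Carlos free within 08:30–17:00: 08:30–13:00, 13:30–14:30, 15:00–16:00.
Carlos ∩ Beatriz: 08:30–10:30, 11:00–11:30, 12:30–13:00, 13:30–14:30, 15:00–15:30.
Windows ≥ 60 min: 08:30–10:30, 13:30–14:30.
Latest start in the last window 13:30–14:30 is 14:30 − 60 min = 13:30.

13:30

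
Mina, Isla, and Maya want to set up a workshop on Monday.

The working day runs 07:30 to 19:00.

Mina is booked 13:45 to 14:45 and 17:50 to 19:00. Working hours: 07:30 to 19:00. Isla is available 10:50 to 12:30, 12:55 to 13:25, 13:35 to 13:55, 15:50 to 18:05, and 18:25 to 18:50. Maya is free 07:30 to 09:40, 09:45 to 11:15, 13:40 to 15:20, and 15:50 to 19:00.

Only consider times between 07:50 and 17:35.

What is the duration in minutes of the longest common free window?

Mina free within 07:30–19:00: 07:30–13:45, 14:45–17:50.
Mina ∩ Isla: 10:50–12:30, 12:55–13:25, 13:35–13:45, 15:50–17:50.
Mina ∩ Isla ∩ Maya: 10:50–11:15, 13:40–13:45, 15:50–17:50.
Restricted to 07:50–17:35: 10:50–11:15, 13:40–13:45, 15:50–17:35.
Common window lengths: 25, 5, 105 min; longest is 105.

105 minutes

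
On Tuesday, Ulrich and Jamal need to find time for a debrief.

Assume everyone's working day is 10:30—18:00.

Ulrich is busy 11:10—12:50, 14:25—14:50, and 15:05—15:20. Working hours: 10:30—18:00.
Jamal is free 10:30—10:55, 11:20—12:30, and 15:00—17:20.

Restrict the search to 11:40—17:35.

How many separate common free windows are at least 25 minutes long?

Ulrich free within 10:30–18:00: 10:30–11:10, 12:50–14:25, 14:50–15:05, 15:20–18:00.
Ulrich ∩ Jamal: 10:30–10:55, 15:00–15:05, 15:20–17:20.
Restricted to 11:40–17:35: 15:00–15:05, 15:20–17:20.
Windows ≥ 25 min: 15:20–17:20.
That's 1 window.

1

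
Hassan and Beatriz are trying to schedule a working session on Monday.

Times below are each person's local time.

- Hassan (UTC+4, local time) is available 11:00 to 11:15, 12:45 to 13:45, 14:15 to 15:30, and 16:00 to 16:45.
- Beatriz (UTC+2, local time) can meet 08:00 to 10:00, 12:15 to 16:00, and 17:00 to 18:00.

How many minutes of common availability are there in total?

Hassan → UTC: 07:00–07:15, 08:45–09:45, 10:15–11:30, 12:00–12:45.
Beatriz → UTC: 06:00–08:00, 10:15–14:00, 15:00–16:00.
Hassan ∩ Beatriz: 07:00–07:15, 10:15–11:30, 12:00–12:45.
Total common minutes: 15 + 75 + 45 = 135.

135 minutes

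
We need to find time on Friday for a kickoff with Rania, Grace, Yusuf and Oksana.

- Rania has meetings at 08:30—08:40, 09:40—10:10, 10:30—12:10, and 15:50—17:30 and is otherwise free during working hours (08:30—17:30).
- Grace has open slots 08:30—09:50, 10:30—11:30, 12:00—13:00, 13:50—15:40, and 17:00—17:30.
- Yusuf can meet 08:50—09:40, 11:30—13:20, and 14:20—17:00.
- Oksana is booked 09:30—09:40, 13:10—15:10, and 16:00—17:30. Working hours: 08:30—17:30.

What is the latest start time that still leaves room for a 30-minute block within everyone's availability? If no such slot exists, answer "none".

Rania free within 08:30–17:30: 08:40–09:40, 10:10–10:30, 12:10–15:50.
Oksana free within 08:30–17:30: 08:30–09:30, 09:40–13:10, 15:10–16:00.
Rania ∩ Grace: 08:40–09:40, 12:10–13:00, 13:50–15:40.
Rania ∩ Grace ∩ Yusuf: 08:50–09:40, 12:10–13:00, 14:20–15:40.
Rania ∩ Grace ∩ Yusuf ∩ Oksana: 08:50–09:30, 12:10–13:00, 15:10–15:40.
Windows ≥ 30 min: 08:50–09:30, 12:10–13:00, 15:10–15:40.
Latest start in the last window 15:10–15:40 is 15:40 − 30 min = 15:10.

15:10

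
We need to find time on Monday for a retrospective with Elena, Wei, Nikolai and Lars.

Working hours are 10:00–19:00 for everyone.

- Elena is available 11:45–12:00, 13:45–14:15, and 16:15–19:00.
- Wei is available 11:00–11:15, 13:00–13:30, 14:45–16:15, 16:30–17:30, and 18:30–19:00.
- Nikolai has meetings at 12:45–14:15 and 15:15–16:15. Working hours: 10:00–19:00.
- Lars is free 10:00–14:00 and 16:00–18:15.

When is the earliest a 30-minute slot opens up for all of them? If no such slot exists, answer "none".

Nikolai free within 10:00–19:00: 10:00–12:45, 14:15–15:15, 16:15–19:00.
Elena ∩ Wei: 16:30–17:30, 18:30–19:00.
Elena ∩ Wei ∩ Nikolai: 16:30–17:30, 18:30–19:00.
Elena ∩ Wei ∩ Nikolai ∩ Lars: 16:30–17:30.
Windows ≥ 30 min: 16:30–17:30.
Earliest such window starts at 16:30.

16:30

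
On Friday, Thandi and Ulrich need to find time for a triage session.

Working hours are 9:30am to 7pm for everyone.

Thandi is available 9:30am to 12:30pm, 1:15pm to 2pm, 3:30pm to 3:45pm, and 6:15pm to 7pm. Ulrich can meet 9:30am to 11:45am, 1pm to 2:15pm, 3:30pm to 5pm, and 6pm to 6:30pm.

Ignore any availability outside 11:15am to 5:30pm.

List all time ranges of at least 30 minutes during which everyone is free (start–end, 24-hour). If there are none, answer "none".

11:15–11:45, 13:15–14:00

Thandi ∩ Ulrich: 09:30–11:45, 13:15–14:00, 15:30–15:45, 18:15–18:30.
Restricted to 11:15–17:30: 11:15–11:45, 13:15–14:00, 15:30–15:45.
Windows ≥ 30 min: 11:15–11:45, 13:15–14:00.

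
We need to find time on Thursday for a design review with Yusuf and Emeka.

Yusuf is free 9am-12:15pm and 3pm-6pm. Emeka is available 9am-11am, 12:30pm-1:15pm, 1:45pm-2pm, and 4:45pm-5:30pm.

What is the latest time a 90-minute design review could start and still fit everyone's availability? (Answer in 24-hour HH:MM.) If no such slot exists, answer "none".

Yusuf ∩ Emeka: 09:00–11:00, 16:45–17:30.
Windows ≥ 90 min: 09:00–11:00.
Latest start in the last window 09:00–11:00 is 11:00 − 90 min = 09:30.

09:30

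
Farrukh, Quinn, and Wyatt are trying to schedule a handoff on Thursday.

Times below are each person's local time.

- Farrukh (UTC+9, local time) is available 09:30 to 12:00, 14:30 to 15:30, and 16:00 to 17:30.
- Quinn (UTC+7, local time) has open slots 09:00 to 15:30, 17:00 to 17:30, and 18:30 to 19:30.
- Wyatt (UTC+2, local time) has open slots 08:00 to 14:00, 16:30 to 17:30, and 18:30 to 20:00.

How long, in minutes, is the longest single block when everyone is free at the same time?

90 minutes

Farrukh → UTC: 00:30–03:00, 05:30–06:30, 07:00–08:30.
Quinn → UTC: 02:00–08:30, 10:00–10:30, 11:30–12:30.
Wyatt → UTC: 06:00–12:00, 14:30–15:30, 16:30–18:00.
Farrukh ∩ Quinn: 02:00–03:00, 05:30–06:30, 07:00–08:30.
Farrukh ∩ Quinn ∩ Wyatt: 06:00–06:30, 07:00–08:30.
Common window lengths: 30, 90 min; longest is 90.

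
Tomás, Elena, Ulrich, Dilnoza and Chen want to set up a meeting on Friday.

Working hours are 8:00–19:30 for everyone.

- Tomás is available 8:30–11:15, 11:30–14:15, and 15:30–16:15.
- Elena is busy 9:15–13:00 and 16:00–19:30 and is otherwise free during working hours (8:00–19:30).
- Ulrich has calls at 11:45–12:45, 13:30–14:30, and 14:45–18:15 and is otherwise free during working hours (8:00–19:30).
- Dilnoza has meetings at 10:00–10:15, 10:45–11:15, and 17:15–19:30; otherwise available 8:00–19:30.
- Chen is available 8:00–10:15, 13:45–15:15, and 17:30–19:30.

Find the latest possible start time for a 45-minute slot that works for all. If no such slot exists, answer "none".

08:30

Elena free within 08:00–19:30: 08:00–09:15, 13:00–16:00.
Ulrich free within 08:00–19:30: 08:00–11:45, 12:45–13:30, 14:30–14:45, 18:15–19:30.
Dilnoza free within 08:00–19:30: 08:00–10:00, 10:15–10:45, 11:15–17:15.
Tomás ∩ Elena: 08:30–09:15, 13:00–14:15, 15:30–16:00.
Tomás ∩ Elena ∩ Ulrich: 08:30–09:15, 13:00–13:30.
Tomás ∩ Elena ∩ Ulrich ∩ Dilnoza: 08:30–09:15, 13:00–13:30.
Tomás ∩ Elena ∩ Ulrich ∩ Dilnoza ∩ Chen: 08:30–09:15.
Windows ≥ 45 min: 08:30–09:15.
Latest start in the last window 08:30–09:15 is 09:15 − 45 min = 08:30.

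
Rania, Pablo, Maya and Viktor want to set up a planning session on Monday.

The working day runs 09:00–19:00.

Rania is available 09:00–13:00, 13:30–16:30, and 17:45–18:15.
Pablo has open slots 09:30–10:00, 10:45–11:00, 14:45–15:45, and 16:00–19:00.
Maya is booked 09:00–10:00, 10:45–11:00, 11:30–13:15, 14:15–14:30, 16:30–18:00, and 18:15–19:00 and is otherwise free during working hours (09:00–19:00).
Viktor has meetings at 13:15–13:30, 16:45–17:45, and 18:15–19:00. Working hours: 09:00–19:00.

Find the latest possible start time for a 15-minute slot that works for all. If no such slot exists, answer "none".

18:00

Maya free within 09:00–19:00: 10:00–10:45, 11:00–11:30, 13:15–14:15, 14:30–16:30, 18:00–18:15.
Viktor free within 09:00–19:00: 09:00–13:15, 13:30–16:45, 17:45–18:15.
Rania ∩ Pablo: 09:30–10:00, 10:45–11:00, 14:45–15:45, 16:00–16:30, 17:45–18:15.
Rania ∩ Pablo ∩ Maya: 14:45–15:45, 16:00–16:30, 18:00–18:15.
Rania ∩ Pablo ∩ Maya ∩ Viktor: 14:45–15:45, 16:00–16:30, 18:00–18:15.
Windows ≥ 15 min: 14:45–15:45, 16:00–16:30, 18:00–18:15.
Latest start in the last window 18:00–18:15 is 18:15 − 15 min = 18:00.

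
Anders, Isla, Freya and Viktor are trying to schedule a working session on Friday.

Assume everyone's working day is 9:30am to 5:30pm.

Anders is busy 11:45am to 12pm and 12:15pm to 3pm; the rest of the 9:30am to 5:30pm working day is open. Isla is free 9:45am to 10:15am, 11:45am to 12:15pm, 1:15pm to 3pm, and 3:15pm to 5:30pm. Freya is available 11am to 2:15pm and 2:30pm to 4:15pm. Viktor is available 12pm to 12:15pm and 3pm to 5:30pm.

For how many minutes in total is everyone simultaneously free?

75 minutes

Anders free within 09:30–17:30: 09:30–11:45, 12:00–12:15, 15:00–17:30.
Anders ∩ Isla: 09:45–10:15, 12:00–12:15, 15:15–17:30.
Anders ∩ Isla ∩ Freya: 12:00–12:15, 15:15–16:15.
Anders ∩ Isla ∩ Freya ∩ Viktor: 12:00–12:15, 15:15–16:15.
Total common minutes: 15 + 60 = 75.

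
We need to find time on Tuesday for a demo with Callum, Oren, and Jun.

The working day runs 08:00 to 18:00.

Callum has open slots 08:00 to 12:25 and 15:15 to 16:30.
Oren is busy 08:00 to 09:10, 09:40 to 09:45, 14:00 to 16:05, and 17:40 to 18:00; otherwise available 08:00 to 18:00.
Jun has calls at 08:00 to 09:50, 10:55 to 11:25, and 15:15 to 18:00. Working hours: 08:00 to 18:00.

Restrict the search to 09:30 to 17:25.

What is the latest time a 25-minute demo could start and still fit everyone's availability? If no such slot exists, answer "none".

Oren free within 08:00–18:00: 09:10–09:40, 09:45–14:00, 16:05–17:40.
Jun free within 08:00–18:00: 09:50–10:55, 11:25–15:15.
Callum ∩ Oren: 09:10–09:40, 09:45–12:25, 16:05–16:30.
Callum ∩ Oren ∩ Jun: 09:50–10:55, 11:25–12:25.
Restricted to 09:30–17:25: 09:50–10:55, 11:25–12:25.
Windows ≥ 25 min: 09:50–10:55, 11:25–12:25.
Latest start in the last window 11:25–12:25 is 12:25 − 25 min = 12:00.

12:00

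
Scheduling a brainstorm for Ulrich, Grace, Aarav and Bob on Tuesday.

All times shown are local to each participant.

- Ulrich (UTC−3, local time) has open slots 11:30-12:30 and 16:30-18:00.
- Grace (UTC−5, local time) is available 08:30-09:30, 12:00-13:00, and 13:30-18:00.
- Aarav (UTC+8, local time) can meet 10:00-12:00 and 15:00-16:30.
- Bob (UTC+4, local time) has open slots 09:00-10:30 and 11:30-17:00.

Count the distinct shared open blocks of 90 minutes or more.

Ulrich → UTC: 14:30–15:30, 19:30–21:00.
Grace → UTC: 13:30–14:30, 17:00–18:00, 18:30–23:00.
Aarav → UTC: 02:00–04:00, 07:00–08:30.
Bob → UTC: 05:00–06:30, 07:30–13:00.
Ulrich ∩ Grace: 19:30–21:00.
Ulrich ∩ Grace ∩ Aarav: (none).
Ulrich ∩ Grace ∩ Aarav ∩ Bob: (none).
Windows ≥ 90 min: (none).
That's 0 windows.

0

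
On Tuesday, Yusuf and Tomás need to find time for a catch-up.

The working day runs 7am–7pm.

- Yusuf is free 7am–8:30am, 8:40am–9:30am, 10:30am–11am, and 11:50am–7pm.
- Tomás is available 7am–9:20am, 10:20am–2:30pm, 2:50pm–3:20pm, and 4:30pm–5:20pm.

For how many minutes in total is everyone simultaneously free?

400 minutes

Yusuf ∩ Tomás: 07:00–08:30, 08:40–09:20, 10:30–11:00, 11:50–14:30, 14:50–15:20, 16:30–17:20.
Total common minutes: 90 + 40 + 30 + 160 + 30 + 50 = 400.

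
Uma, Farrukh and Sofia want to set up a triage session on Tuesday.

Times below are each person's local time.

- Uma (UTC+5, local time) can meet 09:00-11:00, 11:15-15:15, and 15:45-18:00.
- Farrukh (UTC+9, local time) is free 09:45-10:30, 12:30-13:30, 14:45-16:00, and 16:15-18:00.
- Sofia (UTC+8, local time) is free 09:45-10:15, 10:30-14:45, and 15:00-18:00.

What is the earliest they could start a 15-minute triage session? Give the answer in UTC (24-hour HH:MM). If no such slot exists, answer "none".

Uma → UTC: 04:00–06:00, 06:15–10:15, 10:45–13:00.
Farrukh → UTC: 00:45–01:30, 03:30–04:30, 05:45–07:00, 07:15–09:00.
Sofia → UTC: 01:45–02:15, 02:30–06:45, 07:00–10:00.
Uma ∩ Farrukh: 04:00–04:30, 05:45–06:00, 06:15–07:00, 07:15–09:00.
Uma ∩ Farrukh ∩ Sofia: 04:00–04:30, 05:45–06:00, 06:15–06:45, 07:15–09:00.
Windows ≥ 15 min: 04:00–04:30, 05:45–06:00, 06:15–06:45, 07:15–09:00.
Earliest such window starts at 04:00.

04:00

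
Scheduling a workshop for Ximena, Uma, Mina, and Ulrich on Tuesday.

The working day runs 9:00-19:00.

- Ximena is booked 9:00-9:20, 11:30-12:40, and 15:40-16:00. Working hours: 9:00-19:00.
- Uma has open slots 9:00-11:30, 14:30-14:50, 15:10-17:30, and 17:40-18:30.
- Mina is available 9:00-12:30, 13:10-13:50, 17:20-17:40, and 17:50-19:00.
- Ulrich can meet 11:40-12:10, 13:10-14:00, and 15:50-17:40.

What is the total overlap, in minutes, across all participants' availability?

Ximena free within 09:00–19:00: 09:20–11:30, 12:40–15:40, 16:00–19:00.
Ximena ∩ Uma: 09:20–11:30, 14:30–14:50, 15:10–15:40, 16:00–17:30, 17:40–18:30.
Ximena ∩ Uma ∩ Mina: 09:20–11:30, 17:20–17:30, 17:50–18:30.
Ximena ∩ Uma ∩ Mina ∩ Ulrich: 17:20–17:30.
Total common minutes: 10.

10 minutes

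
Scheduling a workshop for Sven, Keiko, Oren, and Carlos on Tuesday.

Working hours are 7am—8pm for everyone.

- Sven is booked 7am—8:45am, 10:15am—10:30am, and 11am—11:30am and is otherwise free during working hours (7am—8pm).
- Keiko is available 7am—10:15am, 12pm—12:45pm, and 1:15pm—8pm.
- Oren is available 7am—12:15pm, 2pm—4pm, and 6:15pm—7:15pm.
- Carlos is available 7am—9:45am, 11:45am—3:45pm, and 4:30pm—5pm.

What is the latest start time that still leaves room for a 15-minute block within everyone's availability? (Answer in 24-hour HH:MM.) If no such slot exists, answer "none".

Sven free within 07:00–20:00: 08:45–10:15, 10:30–11:00, 11:30–20:00.
Sven ∩ Keiko: 08:45–10:15, 12:00–12:45, 13:15–20:00.
Sven ∩ Keiko ∩ Oren: 08:45–10:15, 12:00–12:15, 14:00–16:00, 18:15–19:15.
Sven ∩ Keiko ∩ Oren ∩ Carlos: 08:45–09:45, 12:00–12:15, 14:00–15:45.
Windows ≥ 15 min: 08:45–09:45, 12:00–12:15, 14:00–15:45.
Latest start in the last window 14:00–15:45 is 15:45 − 15 min = 15:30.

15:30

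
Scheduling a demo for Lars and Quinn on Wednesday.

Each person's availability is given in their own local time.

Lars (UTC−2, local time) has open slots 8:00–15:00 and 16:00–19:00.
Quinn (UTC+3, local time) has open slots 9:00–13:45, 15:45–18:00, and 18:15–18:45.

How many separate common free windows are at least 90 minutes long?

Lars → UTC: 10:00–17:00, 18:00–21:00.
Quinn → UTC: 06:00–10:45, 12:45–15:00, 15:15–15:45.
Lars ∩ Quinn: 10:00–10:45, 12:45–15:00, 15:15–15:45.
Windows ≥ 90 min: 12:45–15:00.
That's 1 window.

1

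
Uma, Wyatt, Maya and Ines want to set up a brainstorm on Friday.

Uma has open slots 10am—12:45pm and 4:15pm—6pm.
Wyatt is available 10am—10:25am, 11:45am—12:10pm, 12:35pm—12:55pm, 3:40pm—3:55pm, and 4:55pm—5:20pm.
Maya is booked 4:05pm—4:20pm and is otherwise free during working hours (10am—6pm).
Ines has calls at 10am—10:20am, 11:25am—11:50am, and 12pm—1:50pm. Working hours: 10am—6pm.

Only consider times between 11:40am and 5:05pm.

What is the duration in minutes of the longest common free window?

Maya free within 10:00–18:00: 10:00–16:05, 16:20–18:00.
Ines free within 10:00–18:00: 10:20–11:25, 11:50–12:00, 13:50–18:00.
Uma ∩ Wyatt: 10:00–10:25, 11:45–12:10, 12:35–12:45, 16:55–17:20.
Uma ∩ Wyatt ∩ Maya: 10:00–10:25, 11:45–12:10, 12:35–12:45, 16:55–17:20.
Uma ∩ Wyatt ∩ Maya ∩ Ines: 10:20–10:25, 11:50–12:00, 16:55–17:20.
Restricted to 11:40–17:05: 11:50–12:00, 16:55–17:05.
Common window lengths: 10, 10 min; longest is 10.

10 minutes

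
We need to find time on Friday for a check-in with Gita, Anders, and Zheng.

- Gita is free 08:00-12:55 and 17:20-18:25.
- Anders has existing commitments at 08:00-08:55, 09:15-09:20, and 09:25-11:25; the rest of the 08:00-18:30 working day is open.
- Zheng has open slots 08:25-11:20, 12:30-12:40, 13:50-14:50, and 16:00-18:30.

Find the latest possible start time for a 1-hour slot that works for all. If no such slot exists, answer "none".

17:25

Anders free within 08:00–18:30: 08:55–09:15, 09:20–09:25, 11:25–18:30.
Gita ∩ Anders: 08:55–09:15, 09:20–09:25, 11:25–12:55, 17:20–18:25.
Gita ∩ Anders ∩ Zheng: 08:55–09:15, 09:20–09:25, 12:30–12:40, 17:20–18:25.
Windows ≥ 60 min: 17:20–18:25.
Latest start in the last window 17:20–18:25 is 18:25 − 60 min = 17:25.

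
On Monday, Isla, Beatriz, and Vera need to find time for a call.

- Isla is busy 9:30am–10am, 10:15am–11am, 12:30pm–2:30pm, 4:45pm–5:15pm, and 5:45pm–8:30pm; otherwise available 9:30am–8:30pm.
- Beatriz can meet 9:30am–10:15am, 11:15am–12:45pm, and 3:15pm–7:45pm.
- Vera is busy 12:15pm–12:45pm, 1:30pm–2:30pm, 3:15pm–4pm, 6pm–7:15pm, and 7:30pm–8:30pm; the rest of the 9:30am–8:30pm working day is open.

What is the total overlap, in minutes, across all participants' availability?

150 minutes

Isla free within 09:30–20:30: 10:00–10:15, 11:00–12:30, 14:30–16:45, 17:15–17:45.
Vera free within 09:30–20:30: 09:30–12:15, 12:45–13:30, 14:30–15:15, 16:00–18:00, 19:15–19:30.
Isla ∩ Beatriz: 10:00–10:15, 11:15–12:30, 15:15–16:45, 17:15–17:45.
Isla ∩ Beatriz ∩ Vera: 10:00–10:15, 11:15–12:15, 16:00–16:45, 17:15–17:45.
Total common minutes: 15 + 60 + 45 + 30 = 150.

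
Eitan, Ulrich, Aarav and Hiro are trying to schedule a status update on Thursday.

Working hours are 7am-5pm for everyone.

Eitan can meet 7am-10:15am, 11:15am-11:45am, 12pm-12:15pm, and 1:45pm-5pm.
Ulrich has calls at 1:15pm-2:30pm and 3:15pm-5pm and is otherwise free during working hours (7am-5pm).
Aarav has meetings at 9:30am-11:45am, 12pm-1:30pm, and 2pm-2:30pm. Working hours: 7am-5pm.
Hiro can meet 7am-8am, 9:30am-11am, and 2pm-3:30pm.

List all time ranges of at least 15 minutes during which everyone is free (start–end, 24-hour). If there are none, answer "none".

07:00–08:00, 14:30–15:15

Ulrich free within 07:00–17:00: 07:00–13:15, 14:30–15:15.
Aarav free within 07:00–17:00: 07:00–09:30, 11:45–12:00, 13:30–14:00, 14:30–17:00.
Eitan ∩ Ulrich: 07:00–10:15, 11:15–11:45, 12:00–12:15, 14:30–15:15.
Eitan ∩ Ulrich ∩ Aarav: 07:00–09:30, 14:30–15:15.
Eitan ∩ Ulrich ∩ Aarav ∩ Hiro: 07:00–08:00, 14:30–15:15.
Windows ≥ 15 min: 07:00–08:00, 14:30–15:15.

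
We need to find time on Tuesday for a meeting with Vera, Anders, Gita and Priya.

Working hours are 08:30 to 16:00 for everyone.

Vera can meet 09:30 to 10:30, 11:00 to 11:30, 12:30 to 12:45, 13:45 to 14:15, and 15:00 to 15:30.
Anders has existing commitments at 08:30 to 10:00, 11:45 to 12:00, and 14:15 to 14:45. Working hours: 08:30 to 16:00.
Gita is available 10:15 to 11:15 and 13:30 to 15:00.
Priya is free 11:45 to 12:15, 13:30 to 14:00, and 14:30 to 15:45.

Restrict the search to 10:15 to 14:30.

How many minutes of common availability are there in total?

Anders free within 08:30–16:00: 10:00–11:45, 12:00–14:15, 14:45–16:00.
Vera ∩ Anders: 10:00–10:30, 11:00–11:30, 12:30–12:45, 13:45–14:15, 15:00–15:30.
Vera ∩ Anders ∩ Gita: 10:15–10:30, 11:00–11:15, 13:45–14:15.
Vera ∩ Anders ∩ Gita ∩ Priya: 13:45–14:00.
Restricted to 10:15–14:30: 13:45–14:00.
Total common minutes: 15.

15 minutes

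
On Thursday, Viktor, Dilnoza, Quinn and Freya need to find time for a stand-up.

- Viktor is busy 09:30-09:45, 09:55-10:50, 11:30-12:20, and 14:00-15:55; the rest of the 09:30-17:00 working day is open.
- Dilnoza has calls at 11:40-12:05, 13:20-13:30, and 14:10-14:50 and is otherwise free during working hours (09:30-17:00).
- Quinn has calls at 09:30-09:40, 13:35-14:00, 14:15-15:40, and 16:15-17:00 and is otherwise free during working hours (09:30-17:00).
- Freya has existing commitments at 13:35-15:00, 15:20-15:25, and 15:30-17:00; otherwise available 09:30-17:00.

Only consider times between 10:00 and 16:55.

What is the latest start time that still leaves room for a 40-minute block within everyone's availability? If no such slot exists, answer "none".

12:40

Viktor free within 09:30–17:00: 09:45–09:55, 10:50–11:30, 12:20–14:00, 15:55–17:00.
Dilnoza free within 09:30–17:00: 09:30–11:40, 12:05–13:20, 13:30–14:10, 14:50–17:00.
Quinn free within 09:30–17:00: 09:40–13:35, 14:00–14:15, 15:40–16:15.
Freya free within 09:30–17:00: 09:30–13:35, 15:00–15:20, 15:25–15:30.
Viktor ∩ Dilnoza: 09:45–09:55, 10:50–11:30, 12:20–13:20, 13:30–14:00, 15:55–17:00.
Viktor ∩ Dilnoza ∩ Quinn: 09:45–09:55, 10:50–11:30, 12:20–13:20, 13:30–13:35, 15:55–16:15.
Viktor ∩ Dilnoza ∩ Quinn ∩ Freya: 09:45–09:55, 10:50–11:30, 12:20–13:20, 13:30–13:35.
Restricted to 10:00–16:55: 10:50–11:30, 12:20–13:20, 13:30–13:35.
Windows ≥ 40 min: 10:50–11:30, 12:20–13:20.
Latest start in the last window 12:20–13:20 is 13:20 − 40 min = 12:40.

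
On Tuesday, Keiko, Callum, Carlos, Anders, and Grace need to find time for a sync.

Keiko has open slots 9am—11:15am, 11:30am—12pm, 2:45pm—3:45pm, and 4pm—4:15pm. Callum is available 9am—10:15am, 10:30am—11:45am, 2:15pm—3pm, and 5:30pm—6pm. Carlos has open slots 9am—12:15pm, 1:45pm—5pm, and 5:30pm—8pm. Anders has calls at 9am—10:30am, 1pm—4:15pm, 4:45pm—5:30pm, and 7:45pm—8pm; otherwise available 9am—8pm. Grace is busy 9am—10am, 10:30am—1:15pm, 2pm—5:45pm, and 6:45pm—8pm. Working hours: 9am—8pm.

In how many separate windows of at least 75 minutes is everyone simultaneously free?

0

Anders free within 09:00–20:00: 10:30–13:00, 16:15–16:45, 17:30–19:45.
Grace free within 09:00–20:00: 10:00–10:30, 13:15–14:00, 17:45–18:45.
Keiko ∩ Callum: 09:00–10:15, 10:30–11:15, 11:30–11:45, 14:45–15:00.
Keiko ∩ Callum ∩ Carlos: 09:00–10:15, 10:30–11:15, 11:30–11:45, 14:45–15:00.
Keiko ∩ Callum ∩ Carlos ∩ Anders: 10:30–11:15, 11:30–11:45.
Keiko ∩ Callum ∩ Carlos ∩ Anders ∩ Grace: (none).
Windows ≥ 75 min: (none).
That's 0 windows.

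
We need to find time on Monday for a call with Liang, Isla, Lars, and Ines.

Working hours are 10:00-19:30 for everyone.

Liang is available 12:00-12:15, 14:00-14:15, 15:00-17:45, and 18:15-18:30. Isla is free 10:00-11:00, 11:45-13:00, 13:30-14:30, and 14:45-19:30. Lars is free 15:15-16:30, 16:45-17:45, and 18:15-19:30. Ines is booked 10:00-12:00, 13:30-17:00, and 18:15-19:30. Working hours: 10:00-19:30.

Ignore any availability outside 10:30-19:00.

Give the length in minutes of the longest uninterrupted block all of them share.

Ines free within 10:00–19:30: 12:00–13:30, 17:00–18:15.
Liang ∩ Isla: 12:00–12:15, 14:00–14:15, 15:00–17:45, 18:15–18:30.
Liang ∩ Isla ∩ Lars: 15:15–16:30, 16:45–17:45, 18:15–18:30.
Liang ∩ Isla ∩ Lars ∩ Ines: 17:00–17:45.
Restricted to 10:30–19:00: 17:00–17:45.
Single common window of 45 minutes.

45 minutes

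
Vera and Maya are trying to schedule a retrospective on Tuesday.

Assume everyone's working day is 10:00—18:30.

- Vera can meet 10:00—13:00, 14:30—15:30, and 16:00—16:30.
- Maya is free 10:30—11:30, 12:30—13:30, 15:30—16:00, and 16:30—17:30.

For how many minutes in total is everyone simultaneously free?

Vera ∩ Maya: 10:30–11:30, 12:30–13:00.
Total common minutes: 60 + 30 = 90.

90 minutes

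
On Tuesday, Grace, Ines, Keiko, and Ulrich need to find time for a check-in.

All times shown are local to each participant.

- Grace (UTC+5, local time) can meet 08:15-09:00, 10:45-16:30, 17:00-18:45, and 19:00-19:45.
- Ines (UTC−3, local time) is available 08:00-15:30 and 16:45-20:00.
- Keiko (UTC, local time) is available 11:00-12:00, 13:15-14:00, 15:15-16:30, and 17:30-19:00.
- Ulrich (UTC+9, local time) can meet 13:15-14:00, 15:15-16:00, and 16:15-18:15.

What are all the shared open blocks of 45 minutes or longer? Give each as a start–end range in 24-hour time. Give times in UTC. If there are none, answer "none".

none

Grace → UTC: 03:15–04:00, 05:45–11:30, 12:00–13:45, 14:00–14:45.
Ines → UTC: 11:00–18:30, 19:45–23:00.
Keiko → UTC: 11:00–12:00, 13:15–14:00, 15:15–16:30, 17:30–19:00.
Ulrich → UTC: 04:15–05:00, 06:15–07:00, 07:15–09:15.
Grace ∩ Ines: 11:00–11:30, 12:00–13:45, 14:00–14:45.
Grace ∩ Ines ∩ Keiko: 11:00–11:30, 13:15–13:45.
Grace ∩ Ines ∩ Keiko ∩ Ulrich: (none).
Windows ≥ 45 min: (none).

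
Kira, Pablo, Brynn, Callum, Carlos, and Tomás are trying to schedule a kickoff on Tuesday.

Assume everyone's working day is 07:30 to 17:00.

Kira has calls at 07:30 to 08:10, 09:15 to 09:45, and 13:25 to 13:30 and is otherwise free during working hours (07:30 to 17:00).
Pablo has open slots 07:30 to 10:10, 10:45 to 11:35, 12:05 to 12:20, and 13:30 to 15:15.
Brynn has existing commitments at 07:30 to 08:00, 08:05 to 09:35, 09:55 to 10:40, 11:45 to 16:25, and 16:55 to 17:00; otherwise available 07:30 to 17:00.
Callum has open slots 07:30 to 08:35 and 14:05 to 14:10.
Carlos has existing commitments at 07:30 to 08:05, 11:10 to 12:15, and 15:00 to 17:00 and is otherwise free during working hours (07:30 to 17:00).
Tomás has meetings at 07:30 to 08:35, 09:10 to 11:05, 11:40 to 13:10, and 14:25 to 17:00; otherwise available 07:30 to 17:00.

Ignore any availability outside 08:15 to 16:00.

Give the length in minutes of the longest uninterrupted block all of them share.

0 minutes

Kira free within 07:30–17:00: 08:10–09:15, 09:45–13:25, 13:30–17:00.
Brynn free within 07:30–17:00: 08:00–08:05, 09:35–09:55, 10:40–11:45, 16:25–16:55.
Carlos free within 07:30–17:00: 08:05–11:10, 12:15–15:00.
Tomás free within 07:30–17:00: 08:35–09:10, 11:05–11:40, 13:10–14:25.
Kira ∩ Pablo: 08:10–09:15, 09:45–10:10, 10:45–11:35, 12:05–12:20, 13:30–15:15.
Kira ∩ Pablo ∩ Brynn: 09:45–09:55, 10:45–11:35.
Kira ∩ Pablo ∩ Brynn ∩ Callum: (none).
Kira ∩ Pablo ∩ Brynn ∩ Callum ∩ Carlos: (none).
Kira ∩ Pablo ∩ Brynn ∩ Callum ∩ Carlos ∩ Tomás: (none).
Restricted to 08:15–16:00: (none).
No common window.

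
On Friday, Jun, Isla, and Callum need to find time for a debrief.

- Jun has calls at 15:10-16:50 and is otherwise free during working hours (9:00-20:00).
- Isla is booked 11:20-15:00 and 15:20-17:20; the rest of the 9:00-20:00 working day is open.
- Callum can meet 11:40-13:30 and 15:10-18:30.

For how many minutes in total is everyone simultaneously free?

Jun free within 09:00–20:00: 09:00–15:10, 16:50–20:00.
Isla free within 09:00–20:00: 09:00–11:20, 15:00–15:20, 17:20–20:00.
Jun ∩ Isla: 09:00–11:20, 15:00–15:10, 17:20–20:00.
Jun ∩ Isla ∩ Callum: 17:20–18:30.
Total common minutes: 70.

70 minutes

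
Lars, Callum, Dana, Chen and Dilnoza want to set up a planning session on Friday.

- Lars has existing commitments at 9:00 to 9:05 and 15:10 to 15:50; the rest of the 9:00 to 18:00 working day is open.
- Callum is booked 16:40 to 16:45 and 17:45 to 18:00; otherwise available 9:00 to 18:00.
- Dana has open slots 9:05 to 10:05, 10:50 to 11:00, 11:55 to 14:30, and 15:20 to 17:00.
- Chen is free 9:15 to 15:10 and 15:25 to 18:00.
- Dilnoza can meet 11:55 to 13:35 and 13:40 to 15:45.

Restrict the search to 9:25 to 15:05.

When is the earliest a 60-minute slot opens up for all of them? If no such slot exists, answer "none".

11:55

Lars free within 09:00–18:00: 09:05–15:10, 15:50–18:00.
Callum free within 09:00–18:00: 09:00–16:40, 16:45–17:45.
Lars ∩ Callum: 09:05–15:10, 15:50–16:40, 16:45–17:45.
Lars ∩ Callum ∩ Dana: 09:05–10:05, 10:50–11:00, 11:55–14:30, 15:50–16:40, 16:45–17:00.
Lars ∩ Callum ∩ Dana ∩ Chen: 09:15–10:05, 10:50–11:00, 11:55–14:30, 15:50–16:40, 16:45–17:00.
Lars ∩ Callum ∩ Dana ∩ Chen ∩ Dilnoza: 11:55–13:35, 13:40–14:30.
Restricted to 09:25–15:05: 11:55–13:35, 13:40–14:30.
Windows ≥ 60 min: 11:55–13:35.
Earliest such window starts at 11:55.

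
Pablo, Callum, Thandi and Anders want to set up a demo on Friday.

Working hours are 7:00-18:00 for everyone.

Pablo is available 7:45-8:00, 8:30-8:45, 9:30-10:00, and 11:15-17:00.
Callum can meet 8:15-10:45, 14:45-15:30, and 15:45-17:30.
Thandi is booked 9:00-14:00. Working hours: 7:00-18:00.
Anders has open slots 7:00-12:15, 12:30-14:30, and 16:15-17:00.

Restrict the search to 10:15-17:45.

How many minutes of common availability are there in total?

45 minutes

Thandi free within 07:00–18:00: 07:00–09:00, 14:00–18:00.
Pablo ∩ Callum: 08:30–08:45, 09:30–10:00, 14:45–15:30, 15:45–17:00.
Pablo ∩ Callum ∩ Thandi: 08:30–08:45, 14:45–15:30, 15:45–17:00.
Pablo ∩ Callum ∩ Thandi ∩ Anders: 08:30–08:45, 16:15–17:00.
Restricted to 10:15–17:45: 16:15–17:00.
Total common minutes: 45.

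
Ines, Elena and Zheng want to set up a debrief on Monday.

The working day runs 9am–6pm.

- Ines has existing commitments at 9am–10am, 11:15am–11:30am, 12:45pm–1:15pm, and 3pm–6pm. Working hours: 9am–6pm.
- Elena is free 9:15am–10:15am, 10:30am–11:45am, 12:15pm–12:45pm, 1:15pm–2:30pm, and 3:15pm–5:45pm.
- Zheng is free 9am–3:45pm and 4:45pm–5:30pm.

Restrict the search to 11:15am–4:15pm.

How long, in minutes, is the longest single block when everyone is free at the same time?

75 minutes

Ines free within 09:00–18:00: 10:00–11:15, 11:30–12:45, 13:15–15:00.
Ines ∩ Elena: 10:00–10:15, 10:30–11:15, 11:30–11:45, 12:15–12:45, 13:15–14:30.
Ines ∩ Elena ∩ Zheng: 10:00–10:15, 10:30–11:15, 11:30–11:45, 12:15–12:45, 13:15–14:30.
Restricted to 11:15–16:15: 11:30–11:45, 12:15–12:45, 13:15–14:30.
Common window lengths: 15, 30, 75 min; longest is 75.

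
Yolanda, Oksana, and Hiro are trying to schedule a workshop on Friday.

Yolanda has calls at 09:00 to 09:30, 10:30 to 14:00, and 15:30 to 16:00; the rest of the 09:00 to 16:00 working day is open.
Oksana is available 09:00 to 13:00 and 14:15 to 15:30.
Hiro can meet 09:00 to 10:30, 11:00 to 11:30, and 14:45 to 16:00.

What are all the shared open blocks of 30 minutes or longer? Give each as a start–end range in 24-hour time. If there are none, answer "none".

09:30–10:30, 14:45–15:30

Yolanda free within 09:00–16:00: 09:30–10:30, 14:00–15:30.
Yolanda ∩ Oksana: 09:30–10:30, 14:15–15:30.
Yolanda ∩ Oksana ∩ Hiro: 09:30–10:30, 14:45–15:30.
Windows ≥ 30 min: 09:30–10:30, 14:45–15:30.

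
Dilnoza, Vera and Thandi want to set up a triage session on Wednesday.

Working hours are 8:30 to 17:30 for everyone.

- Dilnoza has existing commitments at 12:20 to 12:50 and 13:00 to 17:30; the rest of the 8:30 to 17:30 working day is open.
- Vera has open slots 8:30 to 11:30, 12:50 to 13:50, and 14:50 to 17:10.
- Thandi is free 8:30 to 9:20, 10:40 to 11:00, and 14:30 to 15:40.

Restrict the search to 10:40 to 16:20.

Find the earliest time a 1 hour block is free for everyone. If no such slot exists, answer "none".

none

Dilnoza free within 08:30–17:30: 08:30–12:20, 12:50–13:00.
Dilnoza ∩ Vera: 08:30–11:30, 12:50–13:00.
Dilnoza ∩ Vera ∩ Thandi: 08:30–09:20, 10:40–11:00.
Restricted to 10:40–16:20: 10:40–11:00.
Windows ≥ 60 min: (none).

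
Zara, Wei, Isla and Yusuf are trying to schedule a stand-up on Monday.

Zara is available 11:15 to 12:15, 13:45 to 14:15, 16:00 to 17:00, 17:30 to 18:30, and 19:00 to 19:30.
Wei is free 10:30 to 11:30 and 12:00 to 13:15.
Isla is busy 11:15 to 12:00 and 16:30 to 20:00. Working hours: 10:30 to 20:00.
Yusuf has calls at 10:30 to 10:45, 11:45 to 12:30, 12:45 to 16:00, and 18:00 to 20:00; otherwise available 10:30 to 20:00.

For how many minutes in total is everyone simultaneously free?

Isla free within 10:30–20:00: 10:30–11:15, 12:00–16:30.
Yusuf free within 10:30–20:00: 10:45–11:45, 12:30–12:45, 16:00–18:00.
Zara ∩ Wei: 11:15–11:30, 12:00–12:15.
Zara ∩ Wei ∩ Isla: 12:00–12:15.
Zara ∩ Wei ∩ Isla ∩ Yusuf: (none).
Total common minutes: 0.

0 minutes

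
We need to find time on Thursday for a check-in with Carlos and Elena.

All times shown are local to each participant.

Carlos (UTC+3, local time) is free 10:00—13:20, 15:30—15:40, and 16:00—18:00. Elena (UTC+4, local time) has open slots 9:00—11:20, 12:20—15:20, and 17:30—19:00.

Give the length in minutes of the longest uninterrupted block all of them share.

120 minutes

Carlos → UTC: 07:00–10:20, 12:30–12:40, 13:00–15:00.
Elena → UTC: 05:00–07:20, 08:20–11:20, 13:30–15:00.
Carlos ∩ Elena: 07:00–07:20, 08:20–10:20, 13:30–15:00.
Common window lengths: 20, 120, 90 min; longest is 120.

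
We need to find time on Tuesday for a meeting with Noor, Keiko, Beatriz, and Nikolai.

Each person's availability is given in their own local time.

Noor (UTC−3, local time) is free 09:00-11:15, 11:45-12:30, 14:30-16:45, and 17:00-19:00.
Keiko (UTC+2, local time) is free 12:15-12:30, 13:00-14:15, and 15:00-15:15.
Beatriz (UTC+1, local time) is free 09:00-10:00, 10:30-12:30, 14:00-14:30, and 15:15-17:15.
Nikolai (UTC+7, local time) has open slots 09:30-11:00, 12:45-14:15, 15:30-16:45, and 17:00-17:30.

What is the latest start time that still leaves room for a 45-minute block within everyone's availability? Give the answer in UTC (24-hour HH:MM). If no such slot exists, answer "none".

Noor → UTC: 12:00–14:15, 14:45–15:30, 17:30–19:45, 20:00–22:00.
Keiko → UTC: 10:15–10:30, 11:00–12:15, 13:00–13:15.
Beatriz → UTC: 08:00–09:00, 09:30–11:30, 13:00–13:30, 14:15–16:15.
Nikolai → UTC: 02:30–04:00, 05:45–07:15, 08:30–09:45, 10:00–10:30.
Noor ∩ Keiko: 12:00–12:15, 13:00–13:15.
Noor ∩ Keiko ∩ Beatriz: 13:00–13:15.
Noor ∩ Keiko ∩ Beatriz ∩ Nikolai: (none).
Windows ≥ 45 min: (none).

none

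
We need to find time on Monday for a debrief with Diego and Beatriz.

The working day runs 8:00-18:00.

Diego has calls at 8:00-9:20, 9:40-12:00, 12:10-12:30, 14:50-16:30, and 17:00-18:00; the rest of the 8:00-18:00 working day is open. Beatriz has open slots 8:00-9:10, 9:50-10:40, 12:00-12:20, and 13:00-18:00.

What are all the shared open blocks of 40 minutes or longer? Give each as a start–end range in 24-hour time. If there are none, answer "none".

Diego free within 08:00–18:00: 09:20–09:40, 12:00–12:10, 12:30–14:50, 16:30–17:00.
Diego ∩ Beatriz: 12:00–12:10, 13:00–14:50, 16:30–17:00.
Windows ≥ 40 min: 13:00–14:50.

13:00–14:50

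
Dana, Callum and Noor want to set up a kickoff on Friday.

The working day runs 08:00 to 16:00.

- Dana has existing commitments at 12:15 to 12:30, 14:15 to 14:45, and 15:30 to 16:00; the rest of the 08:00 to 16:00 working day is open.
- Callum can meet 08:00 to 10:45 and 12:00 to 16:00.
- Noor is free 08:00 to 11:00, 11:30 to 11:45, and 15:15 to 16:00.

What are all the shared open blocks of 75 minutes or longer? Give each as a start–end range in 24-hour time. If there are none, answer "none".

Dana free within 08:00–16:00: 08:00–12:15, 12:30–14:15, 14:45–15:30.
Dana ∩ Callum: 08:00–10:45, 12:00–12:15, 12:30–14:15, 14:45–15:30.
Dana ∩ Callum ∩ Noor: 08:00–10:45, 15:15–15:30.
Windows ≥ 75 min: 08:00–10:45.

08:00–10:45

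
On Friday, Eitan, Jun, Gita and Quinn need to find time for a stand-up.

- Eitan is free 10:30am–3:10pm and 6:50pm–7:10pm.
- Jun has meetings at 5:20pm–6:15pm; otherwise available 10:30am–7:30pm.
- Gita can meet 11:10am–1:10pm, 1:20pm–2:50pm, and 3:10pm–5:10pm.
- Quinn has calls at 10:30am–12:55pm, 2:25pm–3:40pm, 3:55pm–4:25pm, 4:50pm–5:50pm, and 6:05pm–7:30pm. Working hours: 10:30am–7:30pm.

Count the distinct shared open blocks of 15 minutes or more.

2

Jun free within 10:30–19:30: 10:30–17:20, 18:15–19:30.
Quinn free within 10:30–19:30: 12:55–14:25, 15:40–15:55, 16:25–16:50, 17:50–18:05.
Eitan ∩ Jun: 10:30–15:10, 18:50–19:10.
Eitan ∩ Jun ∩ Gita: 11:10–13:10, 13:20–14:50.
Eitan ∩ Jun ∩ Gita ∩ Quinn: 12:55–13:10, 13:20–14:25.
Windows ≥ 15 min: 12:55–13:10, 13:20–14:25.
That's 2 windows.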